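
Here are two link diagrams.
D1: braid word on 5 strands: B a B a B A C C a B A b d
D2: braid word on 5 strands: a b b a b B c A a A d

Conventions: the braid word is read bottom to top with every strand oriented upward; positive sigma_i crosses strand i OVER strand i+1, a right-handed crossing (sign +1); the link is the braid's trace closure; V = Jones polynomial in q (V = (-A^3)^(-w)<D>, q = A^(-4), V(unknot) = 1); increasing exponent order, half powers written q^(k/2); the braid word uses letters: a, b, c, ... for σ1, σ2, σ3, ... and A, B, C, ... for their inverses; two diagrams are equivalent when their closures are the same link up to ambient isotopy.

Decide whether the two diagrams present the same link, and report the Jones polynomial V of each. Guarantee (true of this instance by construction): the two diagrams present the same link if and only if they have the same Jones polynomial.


equivalent: no
D1 (bracket A^-3 + 2A^5 - A^9 + A^13 - A^17; 13 crossings at w = -3): V = q^(-13/2) - q^(-11/2) + q^(-9/2) - 2q^(-7/2) - q^(-3/2)
V(D2) = -q^(1/2) - q^(5/2)  [11 crossings, <D> = A^5 + A^13, w = +5]
observation: 2 values of V(q) split the 2 diagrams


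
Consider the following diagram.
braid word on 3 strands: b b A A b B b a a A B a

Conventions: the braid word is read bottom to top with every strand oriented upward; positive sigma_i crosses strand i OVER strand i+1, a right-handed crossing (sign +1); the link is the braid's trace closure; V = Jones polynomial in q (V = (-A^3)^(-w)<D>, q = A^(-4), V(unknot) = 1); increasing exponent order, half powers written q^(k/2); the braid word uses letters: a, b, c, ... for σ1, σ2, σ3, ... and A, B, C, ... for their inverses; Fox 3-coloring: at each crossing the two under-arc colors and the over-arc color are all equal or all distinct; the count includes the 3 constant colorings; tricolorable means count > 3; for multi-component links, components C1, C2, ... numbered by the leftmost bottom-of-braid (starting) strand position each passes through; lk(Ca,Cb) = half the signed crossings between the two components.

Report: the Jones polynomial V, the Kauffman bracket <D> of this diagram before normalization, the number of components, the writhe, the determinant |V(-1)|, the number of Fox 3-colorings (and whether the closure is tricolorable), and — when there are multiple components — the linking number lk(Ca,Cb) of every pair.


V(q) = -q^-1 + 2 - q + 2q^2 - q^3 + q^4 - q^5
bracket: -A^-14 + A^-10 - A^-6 + 2A^-2 - A^2 + 2A^6 - A^10, w = +2
1 component, writhe +2, over 12 crossings
det 9, colorings 9 of 3^12 — tricolorable
observation: w = +2 (over 12 crossings) is diagram-only; (-A^3)^(-2) removes it from V


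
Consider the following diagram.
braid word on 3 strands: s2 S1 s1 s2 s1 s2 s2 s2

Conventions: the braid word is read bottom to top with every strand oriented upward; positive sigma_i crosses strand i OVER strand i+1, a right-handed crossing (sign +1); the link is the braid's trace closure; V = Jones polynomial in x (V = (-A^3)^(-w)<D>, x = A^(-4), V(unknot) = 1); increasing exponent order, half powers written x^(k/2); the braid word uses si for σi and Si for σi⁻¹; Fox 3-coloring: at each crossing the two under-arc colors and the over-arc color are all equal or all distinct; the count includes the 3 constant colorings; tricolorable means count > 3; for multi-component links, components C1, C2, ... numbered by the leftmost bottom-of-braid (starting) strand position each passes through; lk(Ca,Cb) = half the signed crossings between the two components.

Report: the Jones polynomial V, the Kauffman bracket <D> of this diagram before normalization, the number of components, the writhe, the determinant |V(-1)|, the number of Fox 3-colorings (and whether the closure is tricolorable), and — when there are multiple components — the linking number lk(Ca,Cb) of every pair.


V(x) = x^2 + x^4 - x^5 + x^6 - x^7
bracket: -A^-10 + A^-6 - A^-2 + A^2 + A^10, w = +6
1 component, writhe +6, over 8 crossings
det 5, colorings 3 of 3^8 — not tricolorable
observation: inverse pairs cancel, leaving σ2 σ2 σ1 σ2 σ2 σ2


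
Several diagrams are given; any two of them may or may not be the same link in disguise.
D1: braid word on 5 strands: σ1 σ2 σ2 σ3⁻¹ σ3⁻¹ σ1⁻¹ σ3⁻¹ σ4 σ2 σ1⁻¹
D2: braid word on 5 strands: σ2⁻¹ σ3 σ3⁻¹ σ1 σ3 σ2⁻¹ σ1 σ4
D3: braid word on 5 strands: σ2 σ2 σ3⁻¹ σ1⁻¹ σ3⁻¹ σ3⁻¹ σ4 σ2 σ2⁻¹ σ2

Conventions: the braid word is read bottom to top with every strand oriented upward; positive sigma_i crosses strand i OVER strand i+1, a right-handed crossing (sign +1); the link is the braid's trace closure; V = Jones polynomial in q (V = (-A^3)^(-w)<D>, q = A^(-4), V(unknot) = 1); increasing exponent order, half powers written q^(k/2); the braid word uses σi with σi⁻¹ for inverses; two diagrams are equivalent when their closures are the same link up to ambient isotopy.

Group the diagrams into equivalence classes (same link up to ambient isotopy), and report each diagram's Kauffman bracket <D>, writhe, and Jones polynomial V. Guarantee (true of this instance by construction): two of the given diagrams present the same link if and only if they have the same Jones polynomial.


equivalence classes: {D1, D3} | {D2}
D1 (bracket -A^-12 + A^-8 - A^-4 + 3 - A^4 + A^8 - A^12; 10 crossings at w = 0): V = -q^-3 + q^-2 - q^-1 + 3 - q + q^2 - q^3
V(D2) = q^-2 - q^-1 + 1 - q + q^2  [8 crossings, <D> = A^-2 - A^2 + A^6 - A^10 + A^14, w = +2]
V(D3) = -q^-3 + q^-2 - q^-1 + 3 - q + q^2 - q^3  (w 0, c 10, <D> = -A^-12 + A^-8 - A^-4 + 3 - A^4 + A^8 - A^12)
observation: comparing 3 Jones polynomials yields 2 groups


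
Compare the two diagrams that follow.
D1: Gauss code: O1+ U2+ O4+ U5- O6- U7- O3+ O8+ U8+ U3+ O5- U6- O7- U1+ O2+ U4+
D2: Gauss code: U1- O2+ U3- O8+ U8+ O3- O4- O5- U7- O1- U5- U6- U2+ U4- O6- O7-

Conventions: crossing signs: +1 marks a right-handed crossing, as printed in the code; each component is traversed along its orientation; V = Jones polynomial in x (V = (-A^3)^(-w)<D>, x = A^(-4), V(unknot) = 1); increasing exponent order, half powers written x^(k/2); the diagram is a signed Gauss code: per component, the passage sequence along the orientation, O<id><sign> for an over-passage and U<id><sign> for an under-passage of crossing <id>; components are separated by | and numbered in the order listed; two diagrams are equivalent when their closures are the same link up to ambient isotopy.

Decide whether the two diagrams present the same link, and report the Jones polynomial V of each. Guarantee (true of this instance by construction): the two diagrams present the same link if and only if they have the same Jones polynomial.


same link: no
V(D1) = -x^-3 + x^-2 - x^-1 + 3 - x + x^2 - x^3  [8 crossings, <D> = -A^-6 + A^-2 - A^2 + 3A^6 - A^10 + A^14 - A^18, w = +2]
V(D2) = -x^-4 + x^-3 + x^-1  (w -4, c 8, <D> = A^-8 + 1 - A^4)
note: V(x) takes 2 values over 2 diagrams, fixing the grouping


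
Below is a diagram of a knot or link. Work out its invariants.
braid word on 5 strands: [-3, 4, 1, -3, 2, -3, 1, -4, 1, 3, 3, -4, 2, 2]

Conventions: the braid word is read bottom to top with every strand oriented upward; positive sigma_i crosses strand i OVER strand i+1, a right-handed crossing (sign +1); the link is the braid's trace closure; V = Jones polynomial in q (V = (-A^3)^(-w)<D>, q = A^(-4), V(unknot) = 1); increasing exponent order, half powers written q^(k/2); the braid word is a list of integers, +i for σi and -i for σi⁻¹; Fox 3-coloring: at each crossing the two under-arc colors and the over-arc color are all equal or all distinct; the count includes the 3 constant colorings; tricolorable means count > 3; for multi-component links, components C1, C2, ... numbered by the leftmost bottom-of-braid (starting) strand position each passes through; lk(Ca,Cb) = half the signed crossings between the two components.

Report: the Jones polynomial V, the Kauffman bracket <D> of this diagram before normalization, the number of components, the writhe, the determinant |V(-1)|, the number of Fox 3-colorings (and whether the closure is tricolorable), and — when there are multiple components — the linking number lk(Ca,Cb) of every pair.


V = -q^-3 + 2q^-2 - 4q^-1 + 6 - 5q + 6q^2 - 4q^3 + 3q^4 - 2q^5
<D> = -2A^-8 + 3A^-4 - 4 + 6A^4 - 5A^8 + 6A^12 - 4A^16 + 2A^20 - A^24 (w = +4)
1 component over 14 crossings, w = +4
9 Fox colorings among 3^14, |V(-1)| = 33: tricolorable
why: w = +4 shifts under R1 moves; the (-A^3)^(-4) factor cancels that in V


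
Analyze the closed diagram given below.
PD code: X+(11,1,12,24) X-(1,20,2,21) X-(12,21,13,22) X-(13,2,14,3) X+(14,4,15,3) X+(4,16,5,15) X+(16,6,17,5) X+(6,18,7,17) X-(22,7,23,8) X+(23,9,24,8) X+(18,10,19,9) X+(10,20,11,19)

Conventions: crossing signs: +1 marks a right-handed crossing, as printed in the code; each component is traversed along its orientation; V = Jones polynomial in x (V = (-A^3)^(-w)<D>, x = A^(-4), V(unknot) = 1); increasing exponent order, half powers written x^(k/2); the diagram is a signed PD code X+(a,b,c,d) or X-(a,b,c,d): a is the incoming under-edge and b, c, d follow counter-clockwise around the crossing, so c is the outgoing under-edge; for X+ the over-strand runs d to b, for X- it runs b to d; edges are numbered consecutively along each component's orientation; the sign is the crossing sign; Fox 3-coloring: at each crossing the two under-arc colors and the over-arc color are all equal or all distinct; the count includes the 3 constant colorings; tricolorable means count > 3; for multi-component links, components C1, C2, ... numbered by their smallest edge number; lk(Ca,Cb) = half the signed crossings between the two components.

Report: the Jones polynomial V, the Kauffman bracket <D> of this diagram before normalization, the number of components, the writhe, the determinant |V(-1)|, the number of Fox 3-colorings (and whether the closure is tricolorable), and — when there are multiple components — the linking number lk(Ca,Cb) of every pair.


Jones polynomial: V(x) = x^2 + x^4 - x^5 + x^6 - x^7
<D> = -A^-16 + A^-12 - A^-8 + A^-4 + A^4; writhe +4
components 1, writhe +4 (12 crossings)
3-colorings: 3 of 3^12, det 5 — not tricolorable
note: w = +4 shifts under R1 moves; the (-A^3)^(-4) factor cancels that in V


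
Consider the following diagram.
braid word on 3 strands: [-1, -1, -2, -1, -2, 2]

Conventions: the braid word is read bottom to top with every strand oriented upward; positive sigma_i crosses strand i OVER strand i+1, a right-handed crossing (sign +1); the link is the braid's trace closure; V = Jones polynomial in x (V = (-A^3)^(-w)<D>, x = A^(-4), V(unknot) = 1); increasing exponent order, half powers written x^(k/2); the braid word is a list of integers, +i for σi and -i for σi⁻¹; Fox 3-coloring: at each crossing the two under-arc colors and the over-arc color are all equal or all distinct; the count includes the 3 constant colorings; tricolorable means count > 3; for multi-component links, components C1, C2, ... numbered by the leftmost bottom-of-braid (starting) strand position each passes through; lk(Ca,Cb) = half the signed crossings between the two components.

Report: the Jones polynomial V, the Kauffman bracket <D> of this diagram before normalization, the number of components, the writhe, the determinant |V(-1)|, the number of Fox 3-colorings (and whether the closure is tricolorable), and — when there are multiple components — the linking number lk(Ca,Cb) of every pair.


V = -x^-4 + x^-3 + x^-1
<D> = A^-8 + 1 - A^4 (w = -4)
1 component over 6 crossings, w = -4
9 Fox colorings among 3^6, |V(-1)| = 3: tricolorable
why: w = -4 (over 6 crossings) is diagram-only; (-A^3)^(4) removes it from V


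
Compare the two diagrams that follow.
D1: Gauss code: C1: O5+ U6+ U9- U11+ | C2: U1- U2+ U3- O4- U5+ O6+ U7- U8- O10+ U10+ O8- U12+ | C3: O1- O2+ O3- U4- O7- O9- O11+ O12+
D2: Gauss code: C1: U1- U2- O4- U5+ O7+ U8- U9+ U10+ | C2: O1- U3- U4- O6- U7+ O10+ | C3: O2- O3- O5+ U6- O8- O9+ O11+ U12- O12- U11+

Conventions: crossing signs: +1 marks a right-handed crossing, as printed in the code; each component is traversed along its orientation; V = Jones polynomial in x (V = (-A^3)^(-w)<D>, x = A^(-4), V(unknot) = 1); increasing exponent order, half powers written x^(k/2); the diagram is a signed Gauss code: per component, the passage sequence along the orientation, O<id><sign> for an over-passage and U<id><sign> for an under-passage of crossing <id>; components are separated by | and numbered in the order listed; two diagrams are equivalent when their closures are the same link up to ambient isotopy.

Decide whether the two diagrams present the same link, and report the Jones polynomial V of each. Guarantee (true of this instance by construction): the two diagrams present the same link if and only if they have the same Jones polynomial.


same link: no
V(D1) = x^-2 + 2 + x^2  [12 crossings, <D> = A^-8 + 2 + A^8, w = 0]
V(D2) = x^-3 + x^-2 + x^-1 + 1  [12 crossings, <D> = A^-6 + A^-2 + A^2 + A^6, w = -2]
insight: 2 values of V(x) split the 2 diagrams


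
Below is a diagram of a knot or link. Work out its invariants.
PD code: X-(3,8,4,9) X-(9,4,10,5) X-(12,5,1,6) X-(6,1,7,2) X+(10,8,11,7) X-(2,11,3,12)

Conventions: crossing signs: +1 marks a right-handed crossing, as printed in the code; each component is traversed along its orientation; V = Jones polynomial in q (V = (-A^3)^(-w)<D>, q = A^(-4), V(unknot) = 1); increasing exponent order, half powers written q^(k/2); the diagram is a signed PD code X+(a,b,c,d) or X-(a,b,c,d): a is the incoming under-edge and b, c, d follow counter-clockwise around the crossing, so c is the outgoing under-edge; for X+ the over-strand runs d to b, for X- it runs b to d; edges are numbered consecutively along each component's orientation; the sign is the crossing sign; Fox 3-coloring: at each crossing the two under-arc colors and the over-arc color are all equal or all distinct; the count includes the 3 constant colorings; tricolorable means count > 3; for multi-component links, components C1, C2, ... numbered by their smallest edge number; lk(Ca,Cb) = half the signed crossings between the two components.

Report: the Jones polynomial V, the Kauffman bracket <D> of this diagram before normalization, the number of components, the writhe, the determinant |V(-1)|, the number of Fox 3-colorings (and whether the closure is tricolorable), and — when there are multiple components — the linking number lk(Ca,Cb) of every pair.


Jones polynomial: V(q) = -q^-6 + q^-5 - q^-4 + 2q^-3 - q^-2 + q^-1
<D> = A^-8 - A^-4 + 2 - A^4 + A^8 - A^12; writhe -4
components 1, writhe -4 (6 crossings)
3-colorings: 3 of 3^6, det 7 — not tricolorable
note: the span of V is 5, forcing >= 5 crossings in any diagram


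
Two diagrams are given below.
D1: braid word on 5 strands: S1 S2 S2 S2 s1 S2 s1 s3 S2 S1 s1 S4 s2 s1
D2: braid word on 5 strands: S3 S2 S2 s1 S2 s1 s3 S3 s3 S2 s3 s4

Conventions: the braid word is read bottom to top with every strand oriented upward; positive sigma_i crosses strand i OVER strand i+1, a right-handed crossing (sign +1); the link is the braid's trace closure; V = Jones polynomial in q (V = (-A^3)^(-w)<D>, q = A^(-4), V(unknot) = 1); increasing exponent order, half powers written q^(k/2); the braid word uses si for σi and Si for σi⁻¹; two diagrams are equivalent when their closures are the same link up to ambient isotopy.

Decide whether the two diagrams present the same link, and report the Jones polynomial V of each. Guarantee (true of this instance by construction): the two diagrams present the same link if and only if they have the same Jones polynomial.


equivalent: yes
D1 (bracket A^-10 - A^-6 + 2A^-2 - 2A^2 + 2A^6 - 2A^10 + A^14; 14 crossings at w = -2): V = q^-5 - 2q^-4 + 2q^-3 - 2q^-2 + 2q^-1 - 1 + q
V(D2) = q^-5 - 2q^-4 + 2q^-3 - 2q^-2 + 2q^-1 - 1 + q  [12 crossings, <D> = A^-4 - 1 + 2A^4 - 2A^8 + 2A^12 - 2A^16 + A^20, w = 0]
observation: one V(q) for all 2 diagrams — one class (guaranteed)


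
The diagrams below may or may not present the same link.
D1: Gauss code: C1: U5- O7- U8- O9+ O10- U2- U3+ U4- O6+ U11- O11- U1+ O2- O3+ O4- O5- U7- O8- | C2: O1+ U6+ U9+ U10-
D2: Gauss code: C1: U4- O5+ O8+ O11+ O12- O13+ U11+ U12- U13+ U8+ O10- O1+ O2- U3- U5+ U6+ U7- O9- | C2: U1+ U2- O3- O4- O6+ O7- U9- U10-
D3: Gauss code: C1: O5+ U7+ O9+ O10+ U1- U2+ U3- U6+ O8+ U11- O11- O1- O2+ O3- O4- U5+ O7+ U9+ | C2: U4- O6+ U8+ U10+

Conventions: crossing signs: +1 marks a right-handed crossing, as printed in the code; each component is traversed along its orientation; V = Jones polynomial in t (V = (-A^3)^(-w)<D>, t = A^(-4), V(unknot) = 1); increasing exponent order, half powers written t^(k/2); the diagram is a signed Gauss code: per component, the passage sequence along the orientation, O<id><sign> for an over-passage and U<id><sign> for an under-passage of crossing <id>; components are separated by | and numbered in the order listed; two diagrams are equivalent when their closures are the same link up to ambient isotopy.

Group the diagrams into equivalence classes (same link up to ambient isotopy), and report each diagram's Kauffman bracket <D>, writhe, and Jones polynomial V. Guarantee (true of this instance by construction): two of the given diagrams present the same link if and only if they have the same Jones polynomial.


equivalence classes: {D1} | {D2} | {D3}
D1 (bracket A^-15 + 2A^-7 - A^-3 + A - A^5; 11 crossings at w = -3): V = t^(-7/2) - t^(-5/2) + t^(-3/2) - 2t^(-1/2) - t^(3/2)
D2 (bracket A^-1 - A^3 + A^7 + A^15; 13 crossings at w = -1): V = -t^(-9/2) - t^(-5/2) + t^(-3/2) - t^(-1/2)
V(D3) = -t^(3/2) - 2t^(7/2) + t^(9/2) - t^(11/2) + t^(13/2)  [11 crossings, <D> = -A^-17 + A^-13 - A^-9 + 2A^-5 + A^3, w = +3]
key observation: V(t) takes 3 values over 3 diagrams, fixing the grouping


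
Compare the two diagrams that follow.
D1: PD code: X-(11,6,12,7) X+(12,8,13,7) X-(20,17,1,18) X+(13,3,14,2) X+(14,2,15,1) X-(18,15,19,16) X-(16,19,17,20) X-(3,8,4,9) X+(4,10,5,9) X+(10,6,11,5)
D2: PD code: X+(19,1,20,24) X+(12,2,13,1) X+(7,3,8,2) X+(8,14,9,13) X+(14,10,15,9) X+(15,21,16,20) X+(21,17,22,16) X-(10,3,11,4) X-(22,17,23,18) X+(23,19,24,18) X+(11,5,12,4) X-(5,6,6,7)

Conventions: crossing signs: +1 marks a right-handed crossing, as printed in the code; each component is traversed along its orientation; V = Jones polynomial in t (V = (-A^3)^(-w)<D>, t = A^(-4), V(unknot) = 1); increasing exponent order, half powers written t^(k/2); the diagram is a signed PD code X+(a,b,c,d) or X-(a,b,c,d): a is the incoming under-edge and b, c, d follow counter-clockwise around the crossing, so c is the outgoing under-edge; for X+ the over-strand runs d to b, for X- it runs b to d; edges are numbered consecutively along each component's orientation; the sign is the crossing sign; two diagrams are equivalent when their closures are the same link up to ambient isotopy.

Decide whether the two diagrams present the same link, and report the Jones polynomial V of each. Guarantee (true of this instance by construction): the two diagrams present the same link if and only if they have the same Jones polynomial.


same link: no
V(D1) = -t^-4 + t^-3 + t^-1  [10 crossings, <D> = A^4 + A^12 - A^16, w = 0]
V(D2) = t^2 + 2t^4 - 2t^5 + t^6 - 2t^7 + t^8  (w +6, c 12, <D> = A^-14 - 2A^-10 + A^-6 - 2A^-2 + 2A^2 + A^10)
note: V(t) takes 2 values over 2 diagrams, fixing the grouping


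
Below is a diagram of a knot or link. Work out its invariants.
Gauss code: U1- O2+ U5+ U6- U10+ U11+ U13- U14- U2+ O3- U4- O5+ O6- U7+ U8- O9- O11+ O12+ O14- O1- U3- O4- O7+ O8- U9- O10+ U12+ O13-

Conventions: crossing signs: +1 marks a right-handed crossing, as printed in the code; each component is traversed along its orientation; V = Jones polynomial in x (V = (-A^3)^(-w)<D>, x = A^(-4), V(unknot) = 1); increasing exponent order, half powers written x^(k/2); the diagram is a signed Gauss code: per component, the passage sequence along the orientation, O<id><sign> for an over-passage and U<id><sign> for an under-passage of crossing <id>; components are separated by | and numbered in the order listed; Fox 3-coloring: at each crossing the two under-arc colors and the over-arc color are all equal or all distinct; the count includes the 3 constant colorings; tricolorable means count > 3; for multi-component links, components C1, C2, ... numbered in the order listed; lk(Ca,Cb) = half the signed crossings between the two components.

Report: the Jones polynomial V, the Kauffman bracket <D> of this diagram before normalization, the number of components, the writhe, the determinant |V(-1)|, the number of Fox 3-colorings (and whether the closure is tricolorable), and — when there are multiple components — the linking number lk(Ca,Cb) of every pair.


V(x) = -x^-4 + x^-3 + x^-1
bracket: A^-2 + A^6 - A^10, w = -2
1 component, writhe -2, over 14 crossings
det 3, colorings 9 of 3^14 — tricolorable
observation: |V(-1)| = 3: so tricolorable, since 3 divides 3


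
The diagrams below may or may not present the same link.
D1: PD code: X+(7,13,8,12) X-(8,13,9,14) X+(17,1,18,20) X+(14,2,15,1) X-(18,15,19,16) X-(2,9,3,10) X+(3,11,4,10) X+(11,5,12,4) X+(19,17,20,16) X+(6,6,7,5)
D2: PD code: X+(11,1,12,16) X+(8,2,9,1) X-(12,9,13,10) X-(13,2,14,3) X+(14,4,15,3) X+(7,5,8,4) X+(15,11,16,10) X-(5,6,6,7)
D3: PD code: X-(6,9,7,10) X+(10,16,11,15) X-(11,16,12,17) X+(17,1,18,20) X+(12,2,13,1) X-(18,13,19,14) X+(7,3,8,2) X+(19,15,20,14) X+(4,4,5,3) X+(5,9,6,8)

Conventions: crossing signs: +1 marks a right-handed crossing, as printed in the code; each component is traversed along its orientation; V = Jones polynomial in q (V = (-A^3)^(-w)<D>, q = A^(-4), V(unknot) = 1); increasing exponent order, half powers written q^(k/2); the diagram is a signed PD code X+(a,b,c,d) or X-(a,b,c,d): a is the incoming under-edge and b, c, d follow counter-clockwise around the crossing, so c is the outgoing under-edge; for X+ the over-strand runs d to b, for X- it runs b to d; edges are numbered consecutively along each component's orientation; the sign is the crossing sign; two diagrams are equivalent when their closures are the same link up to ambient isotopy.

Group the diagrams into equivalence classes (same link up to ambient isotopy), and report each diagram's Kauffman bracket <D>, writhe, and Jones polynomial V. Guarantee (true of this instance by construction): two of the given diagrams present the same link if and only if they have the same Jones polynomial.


classes: {D1, D2, D3}
V(D1) = 1  [10 crossings, <D> = A^12, w = +4]
D2 (bracket A^6; 8 crossings at w = +2): V = 1
V(D3) = 1  (w +4, c 10, <D> = A^12)
insight: all 3 diagrams share one V(q), hence one class


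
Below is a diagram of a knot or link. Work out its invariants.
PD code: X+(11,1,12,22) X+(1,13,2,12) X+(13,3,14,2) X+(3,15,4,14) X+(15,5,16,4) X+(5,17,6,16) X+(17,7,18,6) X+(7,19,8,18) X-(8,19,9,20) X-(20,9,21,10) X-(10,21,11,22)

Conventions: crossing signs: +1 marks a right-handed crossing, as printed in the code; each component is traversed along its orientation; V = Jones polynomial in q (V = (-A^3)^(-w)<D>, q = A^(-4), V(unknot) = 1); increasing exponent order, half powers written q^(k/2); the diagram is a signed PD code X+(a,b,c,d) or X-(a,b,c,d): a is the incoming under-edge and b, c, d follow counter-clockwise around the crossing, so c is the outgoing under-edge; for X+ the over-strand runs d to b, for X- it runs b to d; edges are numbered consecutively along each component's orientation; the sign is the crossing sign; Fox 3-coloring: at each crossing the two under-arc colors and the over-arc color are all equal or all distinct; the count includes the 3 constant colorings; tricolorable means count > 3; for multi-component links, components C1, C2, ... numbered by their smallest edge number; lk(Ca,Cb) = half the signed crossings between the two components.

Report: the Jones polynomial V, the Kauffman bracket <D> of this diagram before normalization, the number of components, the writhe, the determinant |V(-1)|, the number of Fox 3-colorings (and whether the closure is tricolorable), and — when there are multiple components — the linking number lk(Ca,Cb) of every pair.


V = q^2 + q^4 - q^5 + q^6 - q^7
<D> = A^-13 - A^-9 + A^-5 - A^-1 - A^7 (w = +5)
1 component over 11 crossings, w = +5
3 Fox colorings among 3^11, |V(-1)| = 5: not tricolorable
why: w = +5 (over 11 crossings) is diagram-only; (-A^3)^(-5) removes it from V


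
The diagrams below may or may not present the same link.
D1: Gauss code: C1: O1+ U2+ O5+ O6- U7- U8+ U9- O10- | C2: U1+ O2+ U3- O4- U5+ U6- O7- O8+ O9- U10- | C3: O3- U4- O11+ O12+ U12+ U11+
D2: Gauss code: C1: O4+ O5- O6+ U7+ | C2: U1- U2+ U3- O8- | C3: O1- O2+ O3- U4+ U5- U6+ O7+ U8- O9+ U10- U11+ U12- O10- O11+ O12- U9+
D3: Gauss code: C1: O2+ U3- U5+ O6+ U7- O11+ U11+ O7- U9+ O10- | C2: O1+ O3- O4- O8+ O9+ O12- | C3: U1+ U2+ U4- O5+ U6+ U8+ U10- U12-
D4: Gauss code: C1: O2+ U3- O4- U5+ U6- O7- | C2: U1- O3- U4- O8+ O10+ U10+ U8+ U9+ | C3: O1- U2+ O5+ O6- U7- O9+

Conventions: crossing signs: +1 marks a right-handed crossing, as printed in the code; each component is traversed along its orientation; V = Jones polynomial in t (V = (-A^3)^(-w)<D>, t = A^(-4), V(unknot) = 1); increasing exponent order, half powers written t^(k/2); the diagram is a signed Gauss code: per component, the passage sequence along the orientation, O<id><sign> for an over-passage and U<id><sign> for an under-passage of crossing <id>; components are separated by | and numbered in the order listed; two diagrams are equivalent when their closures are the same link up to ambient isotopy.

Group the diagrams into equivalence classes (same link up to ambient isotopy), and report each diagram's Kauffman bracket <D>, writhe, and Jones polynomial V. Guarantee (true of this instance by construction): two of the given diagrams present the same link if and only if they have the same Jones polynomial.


grouping into links: {D1, D4} | {D2} | {D3}
V(D1) = t^-3 + t^-2 + t^-1 + 1  (w 0, c 12, <D> = 1 + A^4 + A^8 + A^12)
V(D2) = t^-2 + 2 + t^2  [12 crossings, <D> = A^-8 + 2 + A^8, w = 0]
V(D3) = 1 + t + t^2 + t^3  [12 crossings, <D> = A^-6 + A^-2 + A^2 + A^6, w = +2]
V(D4) = t^-3 + t^-2 + t^-1 + 1  (w 0, c 10, <D> = 1 + A^4 + A^8 + A^12)
why: V(t) takes 3 values over 4 diagrams, fixing the grouping


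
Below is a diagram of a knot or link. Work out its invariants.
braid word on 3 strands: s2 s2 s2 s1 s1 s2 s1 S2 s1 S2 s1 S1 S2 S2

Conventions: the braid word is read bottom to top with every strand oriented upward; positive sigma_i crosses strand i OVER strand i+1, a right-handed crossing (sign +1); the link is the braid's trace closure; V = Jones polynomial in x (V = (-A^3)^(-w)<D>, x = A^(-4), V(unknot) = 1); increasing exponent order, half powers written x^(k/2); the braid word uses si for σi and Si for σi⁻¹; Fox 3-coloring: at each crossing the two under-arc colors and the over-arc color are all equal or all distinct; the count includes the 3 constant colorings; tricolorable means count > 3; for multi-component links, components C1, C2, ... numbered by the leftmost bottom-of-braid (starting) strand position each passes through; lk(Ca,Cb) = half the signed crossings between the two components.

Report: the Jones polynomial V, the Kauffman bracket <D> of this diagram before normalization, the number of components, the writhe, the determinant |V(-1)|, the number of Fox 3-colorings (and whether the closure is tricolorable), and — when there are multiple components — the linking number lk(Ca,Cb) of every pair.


V = x + x^3 - x^4
<D> = -A^-4 + 1 + A^8 (w = +4)
1 component over 14 crossings, w = +4
9 Fox colorings among 3^14, |V(-1)| = 3: tricolorable
why: w = +4 (over 14 crossings) is diagram-only; (-A^3)^(-4) removes it from V


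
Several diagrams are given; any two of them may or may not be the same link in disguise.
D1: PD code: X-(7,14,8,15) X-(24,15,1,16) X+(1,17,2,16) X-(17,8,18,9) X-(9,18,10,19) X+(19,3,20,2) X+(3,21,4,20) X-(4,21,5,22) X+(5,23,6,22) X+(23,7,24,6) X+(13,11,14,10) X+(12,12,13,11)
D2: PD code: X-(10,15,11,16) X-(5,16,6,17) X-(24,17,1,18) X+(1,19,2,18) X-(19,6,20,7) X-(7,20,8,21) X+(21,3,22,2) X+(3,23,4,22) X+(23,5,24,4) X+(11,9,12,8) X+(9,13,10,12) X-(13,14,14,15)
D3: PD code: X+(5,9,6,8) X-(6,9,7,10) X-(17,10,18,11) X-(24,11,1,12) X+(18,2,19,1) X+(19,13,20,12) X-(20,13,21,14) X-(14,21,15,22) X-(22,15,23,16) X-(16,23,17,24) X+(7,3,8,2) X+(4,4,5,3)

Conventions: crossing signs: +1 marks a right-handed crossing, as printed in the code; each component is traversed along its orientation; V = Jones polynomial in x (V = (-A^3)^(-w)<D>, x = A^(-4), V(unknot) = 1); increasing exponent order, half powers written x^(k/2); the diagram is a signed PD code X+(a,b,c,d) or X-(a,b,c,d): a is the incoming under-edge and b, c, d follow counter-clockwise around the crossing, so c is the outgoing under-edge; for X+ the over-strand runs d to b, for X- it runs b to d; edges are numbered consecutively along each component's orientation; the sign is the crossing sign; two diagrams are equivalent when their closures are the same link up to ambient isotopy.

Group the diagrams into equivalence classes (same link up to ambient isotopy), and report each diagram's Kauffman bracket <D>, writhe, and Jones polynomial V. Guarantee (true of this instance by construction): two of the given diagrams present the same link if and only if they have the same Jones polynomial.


classes: {D1, D2} | {D3}
V(D1) = -x^-3 + x^-2 - x^-1 + 3 - x + x^2 - x^3  [12 crossings, <D> = -A^-6 + A^-2 - A^2 + 3A^6 - A^10 + A^14 - A^18, w = +2]
D2 (bracket -A^-12 + A^-8 - A^-4 + 3 - A^4 + A^8 - A^12; 12 crossings at w = 0): V = -x^-3 + x^-2 - x^-1 + 3 - x + x^2 - x^3
V(D3) = -x^-4 + x^-3 + x^-1  [12 crossings, <D> = A^-2 + A^6 - A^10, w = -2]
note: 2 classes among 3 diagrams; unequal V(x) rules out equality


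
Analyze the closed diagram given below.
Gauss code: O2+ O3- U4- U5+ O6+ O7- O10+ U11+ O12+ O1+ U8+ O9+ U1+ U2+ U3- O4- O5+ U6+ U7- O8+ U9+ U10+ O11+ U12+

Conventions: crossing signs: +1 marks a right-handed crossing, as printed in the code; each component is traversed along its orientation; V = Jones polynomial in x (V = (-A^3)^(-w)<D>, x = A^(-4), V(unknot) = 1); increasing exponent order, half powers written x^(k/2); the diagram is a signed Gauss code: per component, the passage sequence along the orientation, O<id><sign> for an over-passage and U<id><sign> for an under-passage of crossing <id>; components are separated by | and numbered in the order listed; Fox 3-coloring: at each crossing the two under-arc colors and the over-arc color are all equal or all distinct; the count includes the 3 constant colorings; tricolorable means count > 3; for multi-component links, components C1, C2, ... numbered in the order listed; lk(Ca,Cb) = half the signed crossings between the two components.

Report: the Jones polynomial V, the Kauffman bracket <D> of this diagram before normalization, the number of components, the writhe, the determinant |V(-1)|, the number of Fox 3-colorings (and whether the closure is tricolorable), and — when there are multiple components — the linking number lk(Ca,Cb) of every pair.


V = x^2 + 2x^4 - 2x^5 + x^6 - 2x^7 + x^8
<D> = A^-14 - 2A^-10 + A^-6 - 2A^-2 + 2A^2 + A^10 (w = +6)
1 component over 12 crossings, w = +6
27 Fox colorings among 3^12, |V(-1)| = 9: tricolorable
why: w = +6 (over 12 crossings) is diagram-only; (-A^3)^(-6) removes it from V


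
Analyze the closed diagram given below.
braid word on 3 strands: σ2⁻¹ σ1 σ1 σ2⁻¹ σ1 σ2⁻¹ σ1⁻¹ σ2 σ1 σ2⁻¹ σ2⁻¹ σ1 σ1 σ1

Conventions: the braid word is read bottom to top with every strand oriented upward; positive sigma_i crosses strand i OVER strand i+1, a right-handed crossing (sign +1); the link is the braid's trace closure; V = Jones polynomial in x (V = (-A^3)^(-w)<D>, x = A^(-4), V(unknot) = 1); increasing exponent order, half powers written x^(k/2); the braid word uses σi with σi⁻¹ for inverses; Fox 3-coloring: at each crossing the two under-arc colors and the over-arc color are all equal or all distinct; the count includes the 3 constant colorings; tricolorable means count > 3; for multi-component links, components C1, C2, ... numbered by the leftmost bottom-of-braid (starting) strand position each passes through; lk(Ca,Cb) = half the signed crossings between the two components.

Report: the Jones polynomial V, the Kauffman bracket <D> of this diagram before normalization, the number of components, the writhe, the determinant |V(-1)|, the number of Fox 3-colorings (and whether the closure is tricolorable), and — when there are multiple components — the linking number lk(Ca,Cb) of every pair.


V(x) = -x^-4 + 3x^-3 - 7x^-2 + 12x^-1 - 17 + 22x - 22x^2 + 22x^3 - 18x^4 + 12x^5 - 7x^6 + 3x^7 - x^8
bracket: -A^-26 + 3A^-22 - 7A^-18 + 12A^-14 - 18A^-10 + 22A^-6 - 22A^-2 + 22A^2 - 17A^6 + 12A^10 - 7A^14 + 3A^18 - A^22, w = +2
1 component, writhe +2, over 14 crossings
det 147, colorings 9 of 3^14 — tricolorable
observation: |V(-1)| = 147: so tricolorable, since 3 divides 147


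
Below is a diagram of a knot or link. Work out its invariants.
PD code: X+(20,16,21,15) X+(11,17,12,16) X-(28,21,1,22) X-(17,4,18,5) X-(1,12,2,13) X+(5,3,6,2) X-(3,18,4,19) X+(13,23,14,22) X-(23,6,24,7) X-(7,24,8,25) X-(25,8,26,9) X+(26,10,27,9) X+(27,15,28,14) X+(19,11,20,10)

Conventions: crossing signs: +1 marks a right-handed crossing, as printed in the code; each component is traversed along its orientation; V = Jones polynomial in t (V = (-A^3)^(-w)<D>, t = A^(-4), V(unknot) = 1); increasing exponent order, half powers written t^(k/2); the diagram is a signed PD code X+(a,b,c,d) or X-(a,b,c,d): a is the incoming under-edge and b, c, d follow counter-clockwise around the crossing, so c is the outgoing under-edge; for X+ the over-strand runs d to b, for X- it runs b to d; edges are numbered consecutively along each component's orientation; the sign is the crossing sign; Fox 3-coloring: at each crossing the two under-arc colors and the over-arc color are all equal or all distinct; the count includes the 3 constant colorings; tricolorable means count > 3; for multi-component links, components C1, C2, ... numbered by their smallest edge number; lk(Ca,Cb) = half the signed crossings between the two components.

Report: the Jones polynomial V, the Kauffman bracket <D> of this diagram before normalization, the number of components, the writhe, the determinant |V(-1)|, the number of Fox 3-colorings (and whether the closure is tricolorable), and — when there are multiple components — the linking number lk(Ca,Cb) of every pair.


V(t) = -t^-5 + 2t^-4 - 4t^-3 + 7t^-2 - 7t^-1 + 8 - 7t + 5t^2 - 3t^3 + t^4
bracket: A^-16 - 3A^-12 + 5A^-8 - 7A^-4 + 8 - 7A^4 + 7A^8 - 4A^12 + 2A^16 - A^20, w = 0
1 component, writhe 0, over 14 crossings
det 45, colorings 9 of 3^14 — tricolorable
observation: w = 0 (over 14 crossings) is diagram-only; (-A^3)^(0) removes it from V


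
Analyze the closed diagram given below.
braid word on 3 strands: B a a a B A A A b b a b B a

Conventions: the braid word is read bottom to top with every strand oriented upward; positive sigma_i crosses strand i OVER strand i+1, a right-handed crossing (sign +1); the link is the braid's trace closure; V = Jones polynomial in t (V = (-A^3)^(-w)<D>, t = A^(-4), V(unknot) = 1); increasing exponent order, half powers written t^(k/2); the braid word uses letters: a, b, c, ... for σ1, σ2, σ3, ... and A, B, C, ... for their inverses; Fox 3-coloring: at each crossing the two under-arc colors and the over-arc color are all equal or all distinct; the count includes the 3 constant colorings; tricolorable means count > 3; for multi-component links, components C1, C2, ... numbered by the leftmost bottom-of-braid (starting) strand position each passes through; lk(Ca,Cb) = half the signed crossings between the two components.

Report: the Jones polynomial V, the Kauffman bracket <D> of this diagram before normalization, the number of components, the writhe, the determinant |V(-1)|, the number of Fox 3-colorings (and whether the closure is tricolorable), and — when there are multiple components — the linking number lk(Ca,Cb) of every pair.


V = t^-3 - 3t^-2 + 5t^-1 - 7 + 10t - 10t^2 + 10t^3 - 8t^4 + 5t^5 - 3t^6 + t^7
<D> = A^-22 - 3A^-18 + 5A^-14 - 8A^-10 + 10A^-6 - 10A^-2 + 10A^2 - 7A^6 + 5A^10 - 3A^14 + A^18 (w = +2)
1 component over 14 crossings, w = +2
9 Fox colorings among 3^14, |V(-1)| = 63: tricolorable
why: the word shrinks to σ2⁻¹ σ1 σ1 σ1 σ2⁻¹ σ1⁻¹ σ1⁻¹ σ1⁻¹ σ2 σ2 σ1 σ1 after cancelling


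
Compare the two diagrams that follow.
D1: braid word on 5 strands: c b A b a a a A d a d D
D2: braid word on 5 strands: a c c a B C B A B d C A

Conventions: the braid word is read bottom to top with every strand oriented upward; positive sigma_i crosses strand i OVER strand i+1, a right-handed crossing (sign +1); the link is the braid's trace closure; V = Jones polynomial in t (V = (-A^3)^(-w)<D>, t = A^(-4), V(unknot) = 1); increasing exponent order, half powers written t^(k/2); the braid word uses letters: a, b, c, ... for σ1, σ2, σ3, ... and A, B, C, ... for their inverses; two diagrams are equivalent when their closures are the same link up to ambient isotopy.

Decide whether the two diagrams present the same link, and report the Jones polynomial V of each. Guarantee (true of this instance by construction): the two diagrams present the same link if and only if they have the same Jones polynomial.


equivalent: no
D1 (bracket -A^-6 + A^-2 - A^2 + 2A^6 - A^10 + A^14; 12 crossings at w = +6): V = t - t^2 + 2t^3 - t^4 + t^5 - t^6
D2 (bracket A^-6; 12 crossings at w = -2): V = 1
key observation: V(t) takes 2 values over 2 diagrams, fixing the grouping


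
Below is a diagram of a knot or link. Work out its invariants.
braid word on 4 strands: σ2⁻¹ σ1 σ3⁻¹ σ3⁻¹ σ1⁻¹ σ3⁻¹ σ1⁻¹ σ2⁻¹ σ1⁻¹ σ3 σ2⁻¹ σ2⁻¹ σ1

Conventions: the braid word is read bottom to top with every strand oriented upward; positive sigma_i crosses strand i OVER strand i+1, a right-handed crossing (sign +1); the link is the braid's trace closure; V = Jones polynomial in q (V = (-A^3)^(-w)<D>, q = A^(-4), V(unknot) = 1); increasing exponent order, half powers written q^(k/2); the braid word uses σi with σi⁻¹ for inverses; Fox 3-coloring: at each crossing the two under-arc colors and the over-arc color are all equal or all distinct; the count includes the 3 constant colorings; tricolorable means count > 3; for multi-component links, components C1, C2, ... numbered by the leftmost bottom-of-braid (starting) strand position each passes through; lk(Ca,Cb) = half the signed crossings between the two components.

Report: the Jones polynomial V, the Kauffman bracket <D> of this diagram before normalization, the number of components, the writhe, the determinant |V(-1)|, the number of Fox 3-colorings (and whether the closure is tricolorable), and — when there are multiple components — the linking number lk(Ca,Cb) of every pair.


V = q^-10 - 3q^-9 + 4q^-8 - 6q^-7 + 6q^-6 - 5q^-5 + 5q^-4 - 2q^-3 + q^-2
<D> = -A^-13 + 2A^-9 - 5A^-5 + 5A^-1 - 6A^3 + 6A^7 - 4A^11 + 3A^15 - A^19 (w = -7)
1 component over 13 crossings, w = -7
9 Fox colorings among 3^13, |V(-1)| = 33: tricolorable
why: w = -7 shifts under R1 moves; the (-A^3)^(7) factor cancels that in V


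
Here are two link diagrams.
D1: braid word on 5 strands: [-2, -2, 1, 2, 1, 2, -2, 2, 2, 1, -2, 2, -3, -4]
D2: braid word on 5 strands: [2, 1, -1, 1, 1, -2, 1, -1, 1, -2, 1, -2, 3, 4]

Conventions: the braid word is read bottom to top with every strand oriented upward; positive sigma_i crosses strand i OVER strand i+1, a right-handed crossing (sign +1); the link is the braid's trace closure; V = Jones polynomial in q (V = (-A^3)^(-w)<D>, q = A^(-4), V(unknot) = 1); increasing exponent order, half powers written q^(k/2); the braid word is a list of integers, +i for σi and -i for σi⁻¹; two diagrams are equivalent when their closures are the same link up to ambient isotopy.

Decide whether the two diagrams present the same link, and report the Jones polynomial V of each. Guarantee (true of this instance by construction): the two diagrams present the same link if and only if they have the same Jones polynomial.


same link: no
V(D1) = q - q^2 + 2q^3 - q^4 + q^5 - q^6  [14 crossings, <D> = -A^-18 + A^-14 - A^-10 + 2A^-6 - A^-2 + A^2, w = +2]
D2 (bracket A^-8 - 2A^-4 + 2 - 2A^4 + 2A^8 - A^12 + A^16; 14 crossings at w = +4): V = q^-1 - 1 + 2q - 2q^2 + 2q^3 - 2q^4 + q^5
note: 2 classes among 2 diagrams; unequal V(q) rules out equality
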